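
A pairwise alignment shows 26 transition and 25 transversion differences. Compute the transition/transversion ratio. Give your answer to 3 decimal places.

1.040

R = 26/25 = 1.040.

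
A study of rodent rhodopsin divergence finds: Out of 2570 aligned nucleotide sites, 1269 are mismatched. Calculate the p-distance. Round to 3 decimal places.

0.494

p = 1269/2570 = 0.493774… ≈ 0.494 (to 3 d.p.).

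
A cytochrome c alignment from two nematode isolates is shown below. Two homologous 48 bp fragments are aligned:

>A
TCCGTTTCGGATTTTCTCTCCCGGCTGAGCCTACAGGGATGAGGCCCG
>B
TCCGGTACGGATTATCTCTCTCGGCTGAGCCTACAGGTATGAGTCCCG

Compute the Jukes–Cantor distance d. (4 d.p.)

The sequences differ at 6 of 48 sites (5, 7, 14, 21, 38, 44), so p = 6/48 = 0.125.
d = −(3/4) ln(1 − 4p/3) = −0.75 ln(1 − 0.166667) = −0.75 ln(0.833333)
  = −0.75 × (-0.182322) = 0.136742 substitutions/site.

0.1367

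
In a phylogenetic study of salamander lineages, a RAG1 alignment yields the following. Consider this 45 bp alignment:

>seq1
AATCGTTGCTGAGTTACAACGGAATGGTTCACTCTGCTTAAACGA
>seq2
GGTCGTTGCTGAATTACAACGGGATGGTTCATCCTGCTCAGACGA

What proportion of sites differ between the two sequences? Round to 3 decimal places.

0.178

The sequences differ at 8 of 45 positions (sites 1, 2, 13, 23, 32, 33, 39, 41).
p = 8/45 = 0.177777… ≈ 0.178 (to 3 d.p.).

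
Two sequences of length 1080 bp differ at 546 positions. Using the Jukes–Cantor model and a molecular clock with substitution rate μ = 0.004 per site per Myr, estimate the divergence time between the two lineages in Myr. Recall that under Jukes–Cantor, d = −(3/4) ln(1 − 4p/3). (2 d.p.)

105.10

p = 546/1080 ≈ 0.505556.
d = −(3/4) ln(1 − 4p/3) = −0.75 ln(1 − 0.674075) = −0.75 ln(0.325925)
  = −0.75 × (-1.121088) = 0.840816 substitutions/site.
Under a molecular clock d = 2μt, so t = d/(2μ) = 0.840816 / (2 × 0.004) = 105.10 Myr.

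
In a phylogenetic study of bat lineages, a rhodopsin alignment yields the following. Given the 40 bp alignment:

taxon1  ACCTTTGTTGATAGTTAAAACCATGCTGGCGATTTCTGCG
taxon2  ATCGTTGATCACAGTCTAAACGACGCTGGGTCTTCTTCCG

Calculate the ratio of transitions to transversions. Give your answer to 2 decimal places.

0.67

Transitions are A↔G and C↔T; transversions are all other mismatches.
Transitions: 6. Transversions: 9.
R = 6/9 = 0.666666… ≈ 0.67 (to 2 d.p.).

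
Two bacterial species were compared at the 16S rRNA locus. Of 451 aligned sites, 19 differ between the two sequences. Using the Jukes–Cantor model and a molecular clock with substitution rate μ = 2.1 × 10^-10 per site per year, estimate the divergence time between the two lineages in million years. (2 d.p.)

103.23

p = 19/451 ≈ 0.042129.
d = −(3/4) ln(1 − 4p/3) = −0.75 ln(1 − 0.056172) = −0.75 ln(0.943828)
  = −0.75 × (-0.057811) = 0.043358 substitutions/site.
Under a molecular clock d = 2μt, so t = d/(2μ) = 0.043358 / (2 × 2.1 × 10^-10) = 103.23 million years.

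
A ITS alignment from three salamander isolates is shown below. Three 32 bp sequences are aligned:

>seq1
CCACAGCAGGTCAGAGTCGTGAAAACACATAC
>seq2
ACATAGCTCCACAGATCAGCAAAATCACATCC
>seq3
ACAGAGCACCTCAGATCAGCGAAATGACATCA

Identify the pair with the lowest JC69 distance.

seq1–seq2: 13/32 differ, p = 0.406, d = 0.585.
seq1–seq3: 12/32 differ, p = 0.375, d = 0.520.
seq2–seq3: 6/32 differ, p = 0.188, d = 0.216.
The smallest distance is between seq2 and seq3.

seq2 and seq3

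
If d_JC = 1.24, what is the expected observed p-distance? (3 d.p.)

p = (3/4)(1 − e^(−4d/3)) = 0.75 × (1 − e^(-1.653333)) = 0.75 × (1 − 0.191411) = 0.606442.

0.606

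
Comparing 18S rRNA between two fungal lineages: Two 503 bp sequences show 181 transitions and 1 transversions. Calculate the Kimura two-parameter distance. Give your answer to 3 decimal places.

0.640

P = 181/503 ≈ 0.359841 and Q = 1/503 ≈ 0.001988.
Under the Kimura two-parameter model, d = −½ ln(1 − 2P − Q) − ¼ ln(1 − 2Q).
1 − 2P − Q = 0.27833, giving −½ ln(0.27833) = 0.639474.
1 − 2Q = 0.996024, giving −¼ ln(0.996024) = 0.000996.
d = 0.639474 + 0.000996 = 0.640470.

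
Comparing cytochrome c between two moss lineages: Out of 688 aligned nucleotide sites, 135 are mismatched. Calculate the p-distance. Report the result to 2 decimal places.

p = 135/688 = 0.196220… ≈ 0.20 (to 2 d.p.).

0.20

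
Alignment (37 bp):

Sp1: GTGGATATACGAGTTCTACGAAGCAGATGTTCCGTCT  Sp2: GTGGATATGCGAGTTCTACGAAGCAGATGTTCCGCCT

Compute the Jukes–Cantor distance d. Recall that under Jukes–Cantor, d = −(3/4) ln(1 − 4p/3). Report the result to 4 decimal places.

The sequences differ at 2 of 37 sites (9, 35), so p = 2/37 ≈ 0.054054.
d = −(3/4) ln(1 − 4p/3) = −0.75 ln(1 − 0.072072) = −0.75 ln(0.927928)
  = −0.75 × (-0.074801) = 0.056101 substitutions/site.

0.0561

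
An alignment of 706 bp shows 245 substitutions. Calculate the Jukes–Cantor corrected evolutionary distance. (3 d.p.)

0.466

p = 245/706 ≈ 0.347025.
d = −(3/4) ln(1 − 4p/3) = −0.75 ln(1 − 0.4627) = −0.75 ln(0.5373)
  = −0.75 × (-0.621199) = 0.465899 substitutions/site.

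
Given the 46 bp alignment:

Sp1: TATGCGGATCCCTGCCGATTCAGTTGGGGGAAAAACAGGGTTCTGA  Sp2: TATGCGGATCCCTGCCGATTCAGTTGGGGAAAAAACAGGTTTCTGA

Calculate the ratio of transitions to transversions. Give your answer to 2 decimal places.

1.00

Transitions are A↔G and C↔T; transversions are all other mismatches.
Transitions: 1. Transversions: 1.
R = 1/1 = 1.00.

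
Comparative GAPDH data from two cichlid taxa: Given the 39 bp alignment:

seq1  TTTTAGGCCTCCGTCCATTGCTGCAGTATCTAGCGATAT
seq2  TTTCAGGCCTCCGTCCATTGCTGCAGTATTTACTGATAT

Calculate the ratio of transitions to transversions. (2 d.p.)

3.00

Transitions are A↔G and C↔T; transversions are all other mismatches.
Transitions: 3. Transversions: 1.
R = 3/1 = 3.00.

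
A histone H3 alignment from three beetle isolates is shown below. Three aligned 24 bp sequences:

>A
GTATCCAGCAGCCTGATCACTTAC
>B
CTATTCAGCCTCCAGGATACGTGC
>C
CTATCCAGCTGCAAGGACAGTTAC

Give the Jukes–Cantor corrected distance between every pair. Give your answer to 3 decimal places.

A–B: 10/24 sites differ → p ≈ 0.416667, d = −0.75 ln(1 − 0.555556) = 0.608198 ≈ 0.608.
A–C: 7/24 sites differ → p ≈ 0.291667, d = −0.75 ln(1 − 0.388889) = 0.369358 ≈ 0.369.
B–C: 8/24 sites differ → p ≈ 0.333333, d = −0.75 ln(1 − 0.444444) = 0.440839 ≈ 0.441.

d(A,B) = 0.608, d(A,C) = 0.369, d(B,C) = 0.441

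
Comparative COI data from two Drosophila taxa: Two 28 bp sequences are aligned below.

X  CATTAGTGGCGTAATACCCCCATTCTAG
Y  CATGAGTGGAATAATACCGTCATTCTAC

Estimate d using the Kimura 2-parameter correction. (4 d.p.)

0.2524

Of 28 sites, 2 differences are transitions and 4 are transversions, so P = 2/28 ≈ 0.071429 and Q = 4/28 ≈ 0.142857.
Under the Kimura two-parameter model, d = −½ ln(1 − 2P − Q) − ¼ ln(1 − 2Q).
1 − 2P − Q = 0.714285, giving −½ ln(0.714285) = 0.168237.
1 − 2Q = 0.714286, giving −¼ ln(0.714286) = 0.084118.
d = 0.168237 + 0.084118 = 0.252355.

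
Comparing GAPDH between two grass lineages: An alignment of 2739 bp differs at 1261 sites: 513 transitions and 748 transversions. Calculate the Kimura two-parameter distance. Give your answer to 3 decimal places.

P = 513/2739 ≈ 0.187295 and Q = 748/2739 ≈ 0.273092.
Under the Kimura two-parameter model, d = −½ ln(1 − 2P − Q) − ¼ ln(1 − 2Q).
1 − 2P − Q = 0.352318, giving −½ ln(0.352318) = 0.521611.
1 − 2Q = 0.453816, giving −¼ ln(0.453816) = 0.197516.
d = 0.521611 + 0.197516 = 0.719127.

0.719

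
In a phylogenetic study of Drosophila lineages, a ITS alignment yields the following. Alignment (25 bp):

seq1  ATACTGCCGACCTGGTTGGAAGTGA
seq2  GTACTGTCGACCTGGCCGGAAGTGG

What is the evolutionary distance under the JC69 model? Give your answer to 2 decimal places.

0.23

The sequences differ at 5 of 25 sites (1, 7, 16, 17, 25), so p = 5/25 = 0.2.
d = −(3/4) ln(1 − 4p/3) = −0.75 ln(1 − 0.266667) = −0.75 ln(0.733333)
  = −0.75 × (-0.310155) = 0.232616 substitutions/site.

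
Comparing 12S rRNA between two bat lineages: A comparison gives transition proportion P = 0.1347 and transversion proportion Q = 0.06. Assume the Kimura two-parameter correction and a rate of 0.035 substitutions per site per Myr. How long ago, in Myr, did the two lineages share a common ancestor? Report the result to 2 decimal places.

Under the Kimura two-parameter model, d = −½ ln(1 − 2P − Q) − ¼ ln(1 − 2Q).
1 − 2P − Q = 0.6706, giving −½ ln(0.6706) = 0.199791.
1 − 2Q = 0.88, giving −¼ ln(0.88) = 0.031958.
d = 0.199791 + 0.031958 = 0.231749.
Under a molecular clock d = 2μt, so t = d/(2μ) = 0.231749 / (2 × 0.035) = 3.31 Myr.

3.31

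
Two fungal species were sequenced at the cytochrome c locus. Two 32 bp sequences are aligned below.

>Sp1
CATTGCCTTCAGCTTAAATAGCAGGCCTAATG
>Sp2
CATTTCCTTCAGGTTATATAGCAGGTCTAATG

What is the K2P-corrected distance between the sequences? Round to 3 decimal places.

0.137

Of 32 sites, 1 differences are transitions and 3 are transversions, so P = 1/32 = 0.03125 and Q = 3/32 = 0.09375.
Under the Kimura two-parameter model, d = −½ ln(1 − 2P − Q) − ¼ ln(1 − 2Q).
1 − 2P − Q = 0.84375, giving −½ ln(0.84375) = 0.084950.
1 − 2Q = 0.8125, giving −¼ ln(0.8125) = 0.051910.
d = 0.084950 + 0.051910 = 0.136860.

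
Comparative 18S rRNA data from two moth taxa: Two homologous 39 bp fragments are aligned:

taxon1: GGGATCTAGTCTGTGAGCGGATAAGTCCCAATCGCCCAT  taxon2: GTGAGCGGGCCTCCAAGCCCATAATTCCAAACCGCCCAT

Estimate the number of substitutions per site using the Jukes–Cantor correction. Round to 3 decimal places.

The sequences differ at 13 of 39 sites, so p = 13/39 ≈ 0.333333.
d = −(3/4) ln(1 − 4p/3) = −0.75 ln(1 − 0.444444) = −0.75 ln(0.555556)
  = −0.75 × (-0.587786) = 0.440840 substitutions/site.

0.441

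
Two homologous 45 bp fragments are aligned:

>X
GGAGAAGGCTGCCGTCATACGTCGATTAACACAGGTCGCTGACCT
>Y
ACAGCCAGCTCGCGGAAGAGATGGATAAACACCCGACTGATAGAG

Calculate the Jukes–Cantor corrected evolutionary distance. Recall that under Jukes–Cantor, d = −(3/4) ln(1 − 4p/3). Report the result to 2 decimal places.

0.93

The sequences differ at 24 of 45 sites, so p = 24/45 ≈ 0.533333.
d = −(3/4) ln(1 − 4p/3) = −0.75 ln(1 − 0.711111) = −0.75 ln(0.288889)
  = −0.75 × (-1.241713) = 0.931285 substitutions/site.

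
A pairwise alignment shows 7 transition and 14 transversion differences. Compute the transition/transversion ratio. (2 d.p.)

0.50

R = 7/14 = 0.50.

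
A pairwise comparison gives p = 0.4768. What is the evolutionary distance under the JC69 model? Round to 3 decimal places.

d = −(3/4) ln(1 − 4p/3) = −0.75 ln(1 − 0.635733) = −0.75 ln(0.364267)
  = −0.75 × (-1.009868) = 0.757401 substitutions/site.

0.757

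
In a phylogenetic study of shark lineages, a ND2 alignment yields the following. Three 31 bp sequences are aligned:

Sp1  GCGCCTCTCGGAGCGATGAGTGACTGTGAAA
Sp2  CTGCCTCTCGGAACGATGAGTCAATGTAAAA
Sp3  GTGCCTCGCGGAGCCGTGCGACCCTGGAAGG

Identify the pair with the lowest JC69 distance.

Sp1–Sp2: 6/31 differ, p = 0.194, d = 0.224.
Sp1–Sp3: 12/31 differ, p = 0.387, d = 0.544.
Sp2–Sp3: 12/31 differ, p = 0.387, d = 0.544.
The smallest distance is between Sp1 and Sp2.

Sp1 and Sp2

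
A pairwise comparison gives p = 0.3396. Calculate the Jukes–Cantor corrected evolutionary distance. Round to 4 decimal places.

0.4522

d = −(3/4) ln(1 − 4p/3) = −0.75 ln(1 − 0.4528) = −0.75 ln(0.5472)
  = −0.75 × (-0.602941) = 0.452206 substitutions/site.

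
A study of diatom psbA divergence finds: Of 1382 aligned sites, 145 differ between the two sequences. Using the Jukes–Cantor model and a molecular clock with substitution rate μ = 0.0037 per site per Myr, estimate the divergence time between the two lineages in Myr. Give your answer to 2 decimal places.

p = 145/1382 ≈ 0.10492.
d = −(3/4) ln(1 − 4p/3) = −0.75 ln(1 − 0.139893) = −0.75 ln(0.860107)
  = −0.75 × (-0.150698) = 0.113024 substitutions/site.
Under a molecular clock d = 2μt, so t = d/(2μ) = 0.113024 / (2 × 0.0037) = 15.27 Myr.

15.27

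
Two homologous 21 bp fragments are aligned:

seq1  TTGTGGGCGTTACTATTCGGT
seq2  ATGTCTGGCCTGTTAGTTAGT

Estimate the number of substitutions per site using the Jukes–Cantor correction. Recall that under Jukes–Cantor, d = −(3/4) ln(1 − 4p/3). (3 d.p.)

The sequences differ at 11 of 21 sites, so p = 11/21 ≈ 0.52381.
d = −(3/4) ln(1 − 4p/3) = −0.75 ln(1 − 0.698413) = −0.75 ln(0.301587)
  = −0.75 × (-1.198697) = 0.899023 substitutions/site.

0.899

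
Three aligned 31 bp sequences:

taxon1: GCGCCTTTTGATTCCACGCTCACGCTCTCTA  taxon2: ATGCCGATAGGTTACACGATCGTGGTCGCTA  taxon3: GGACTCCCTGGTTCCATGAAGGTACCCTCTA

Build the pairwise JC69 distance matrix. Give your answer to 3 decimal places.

taxon1–taxon2: 12/31 sites differ → p ≈ 0.387097, d = −0.75 ln(1 − 0.516129) = 0.544453 ≈ 0.544.
taxon1–taxon3: 15/31 sites differ → p ≈ 0.483871, d = −0.75 ln(1 − 0.645161) = 0.777068 ≈ 0.777.
taxon2–taxon3: 16/31 sites differ → p ≈ 0.516129, d = −0.75 ln(1 − 0.688172) = 0.873978 ≈ 0.874.

d(taxon1,taxon2) = 0.544, d(taxon1,taxon3) = 0.777, d(taxon2,taxon3) = 0.874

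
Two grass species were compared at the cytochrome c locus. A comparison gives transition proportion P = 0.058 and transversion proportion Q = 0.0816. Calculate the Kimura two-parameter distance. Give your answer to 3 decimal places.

0.155

Under the Kimura two-parameter model, d = −½ ln(1 − 2P − Q) − ¼ ln(1 − 2Q).
1 − 2P − Q = 0.8024, giving −½ ln(0.8024) = 0.110074.
1 − 2Q = 0.8368, giving −¼ ln(0.8368) = 0.044543.
d = 0.110074 + 0.044543 = 0.154617.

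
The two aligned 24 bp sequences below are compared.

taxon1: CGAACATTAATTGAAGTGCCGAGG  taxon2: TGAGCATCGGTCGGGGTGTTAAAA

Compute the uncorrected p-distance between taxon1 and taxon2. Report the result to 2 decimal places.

The sequences differ at 13 of 24 positions.
p = 13/24 = 0.541666… ≈ 0.54 (to 2 d.p.).

0.54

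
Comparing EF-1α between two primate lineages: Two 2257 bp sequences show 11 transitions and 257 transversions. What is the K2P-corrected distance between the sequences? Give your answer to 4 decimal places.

P = 11/2257 ≈ 0.004874 and Q = 257/2257 ≈ 0.113868.
Under the Kimura two-parameter model, d = −½ ln(1 − 2P − Q) − ¼ ln(1 − 2Q).
1 − 2P − Q = 0.876384, giving −½ ln(0.876384) = 0.065975.
1 − 2Q = 0.772264, giving −¼ ln(0.772264) = 0.064607.
d = 0.065975 + 0.064607 = 0.130582.

0.1306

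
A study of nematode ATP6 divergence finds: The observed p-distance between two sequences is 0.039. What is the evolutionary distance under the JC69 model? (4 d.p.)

d = −(3/4) ln(1 − 4p/3) = −0.75 ln(1 − 0.052) = −0.75 ln(0.948)
  = −0.75 × (-0.053401) = 0.040051 substitutions/site.

0.0401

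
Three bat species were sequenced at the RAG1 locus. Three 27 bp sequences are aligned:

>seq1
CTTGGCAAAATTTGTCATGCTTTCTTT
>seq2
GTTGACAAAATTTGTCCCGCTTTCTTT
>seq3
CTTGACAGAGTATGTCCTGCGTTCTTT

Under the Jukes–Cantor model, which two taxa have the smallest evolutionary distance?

seq1–seq2: 4/27 differ, p = 0.148, d = 0.165.
seq1–seq3: 6/27 differ, p = 0.222, d = 0.264.
seq2–seq3: 6/27 differ, p = 0.222, d = 0.264.
The smallest distance is between seq1 and seq2.

seq1 and seq2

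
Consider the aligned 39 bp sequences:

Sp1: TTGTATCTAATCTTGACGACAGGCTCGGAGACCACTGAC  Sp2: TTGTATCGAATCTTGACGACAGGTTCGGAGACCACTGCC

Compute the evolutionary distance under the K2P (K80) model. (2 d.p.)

Of 39 sites, 1 differences are transitions and 2 are transversions, so P = 1/39 ≈ 0.025641 and Q = 2/39 ≈ 0.051282.
Under the Kimura two-parameter model, d = −½ ln(1 − 2P − Q) − ¼ ln(1 − 2Q).
1 − 2P − Q = 0.897436, giving −½ ln(0.897436) = 0.054107.
1 − 2Q = 0.897436, giving −¼ ln(0.897436) = 0.027053.
d = 0.054107 + 0.027053 = 0.081160.

0.08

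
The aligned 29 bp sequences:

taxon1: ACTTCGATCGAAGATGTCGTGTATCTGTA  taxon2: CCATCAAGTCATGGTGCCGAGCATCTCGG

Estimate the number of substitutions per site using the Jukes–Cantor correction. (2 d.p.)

0.77

The sequences differ at 14 of 29 sites, so p = 14/29 ≈ 0.482759.
d = −(3/4) ln(1 − 4p/3) = −0.75 ln(1 − 0.643679) = −0.75 ln(0.356321)
  = −0.75 × (-1.031923) = 0.773942 substitutions/site.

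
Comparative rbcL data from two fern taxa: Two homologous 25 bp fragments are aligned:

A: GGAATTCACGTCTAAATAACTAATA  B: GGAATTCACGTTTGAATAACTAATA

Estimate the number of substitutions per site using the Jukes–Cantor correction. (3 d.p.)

The sequences differ at 2 of 25 sites (12, 14), so p = 2/25 = 0.08.
d = −(3/4) ln(1 − 4p/3) = −0.75 ln(1 − 0.106667) = −0.75 ln(0.893333)
  = −0.75 × (-0.112796) = 0.084597 substitutions/site.

0.085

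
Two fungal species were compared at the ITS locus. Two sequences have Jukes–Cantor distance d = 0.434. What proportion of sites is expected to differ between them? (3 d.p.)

p = (3/4)(1 − e^(−4d/3)) = 0.75 × (1 − e^(-0.578667)) = 0.75 × (1 − 0.560645) = 0.329516.

0.330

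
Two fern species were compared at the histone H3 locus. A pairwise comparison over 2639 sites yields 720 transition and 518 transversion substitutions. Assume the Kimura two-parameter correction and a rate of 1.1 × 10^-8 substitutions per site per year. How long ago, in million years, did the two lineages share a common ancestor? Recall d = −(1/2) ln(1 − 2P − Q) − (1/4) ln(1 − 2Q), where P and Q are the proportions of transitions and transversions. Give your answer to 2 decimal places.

P = 720/2639 ≈ 0.272831 and Q = 518/2639 ≈ 0.196286.
Under the Kimura two-parameter model, d = −½ ln(1 − 2P − Q) − ¼ ln(1 − 2Q).
1 − 2P − Q = 0.258052, giving −½ ln(0.258052) = 0.677297.
1 − 2Q = 0.607428, giving −¼ ln(0.607428) = 0.124630.
d = 0.677297 + 0.124630 = 0.801927.
Under a molecular clock d = 2μt, so t = d/(2μ) = 0.801927 / (2 × 1.1 × 10^-8) = 36.45 million years.

36.45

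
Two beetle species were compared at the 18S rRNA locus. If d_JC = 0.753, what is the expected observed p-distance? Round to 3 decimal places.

0.475

p = (3/4)(1 − e^(−4d/3)) = 0.75 × (1 − e^(-1.004)) = 0.75 × (1 − 0.366411) = 0.475192.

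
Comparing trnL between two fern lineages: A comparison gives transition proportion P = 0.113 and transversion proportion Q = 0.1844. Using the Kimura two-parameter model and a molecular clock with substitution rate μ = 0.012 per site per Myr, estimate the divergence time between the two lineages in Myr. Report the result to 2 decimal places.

Under the Kimura two-parameter model, d = −½ ln(1 − 2P − Q) − ¼ ln(1 − 2Q).
1 − 2P − Q = 0.5896, giving −½ ln(0.5896) = 0.264155.
1 − 2Q = 0.6312, giving −¼ ln(0.6312) = 0.115033.
d = 0.264155 + 0.115033 = 0.379188.
Under a molecular clock d = 2μt, so t = d/(2μ) = 0.379188 / (2 × 0.012) = 15.80 Myr.

15.80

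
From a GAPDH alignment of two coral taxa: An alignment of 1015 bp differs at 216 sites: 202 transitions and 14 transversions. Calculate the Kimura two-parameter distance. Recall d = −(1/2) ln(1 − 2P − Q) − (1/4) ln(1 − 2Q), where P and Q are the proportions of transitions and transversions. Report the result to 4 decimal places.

P = 202/1015 ≈ 0.199015 and Q = 14/1015 ≈ 0.013793.
Under the Kimura two-parameter model, d = −½ ln(1 − 2P − Q) − ¼ ln(1 − 2Q).
1 − 2P − Q = 0.588177, giving −½ ln(0.588177) = 0.265364.
1 − 2Q = 0.972414, giving −¼ ln(0.972414) = 0.006993.
d = 0.265364 + 0.006993 = 0.272357.

0.2724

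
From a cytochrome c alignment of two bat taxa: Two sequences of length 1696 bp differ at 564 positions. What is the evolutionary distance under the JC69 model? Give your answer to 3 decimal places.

0.439

p = 564/1696 ≈ 0.332547.
d = −(3/4) ln(1 − 4p/3) = −0.75 ln(1 − 0.443396) = −0.75 ln(0.556604)
  = −0.75 × (-0.585901) = 0.439426 substitutions/site.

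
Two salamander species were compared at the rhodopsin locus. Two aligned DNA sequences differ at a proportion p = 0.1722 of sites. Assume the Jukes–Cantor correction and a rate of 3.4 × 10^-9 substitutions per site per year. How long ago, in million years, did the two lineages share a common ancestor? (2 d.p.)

28.77

d = −(3/4) ln(1 − 4p/3) = −0.75 ln(1 − 0.2296) = −0.75 ln(0.7704)
  = −0.75 × (-0.260845) = 0.195634 substitutions/site.
Under a molecular clock d = 2μt, so t = d/(2μ) = 0.195634 / (2 × 3.4 × 10^-9) = 28.77 million years.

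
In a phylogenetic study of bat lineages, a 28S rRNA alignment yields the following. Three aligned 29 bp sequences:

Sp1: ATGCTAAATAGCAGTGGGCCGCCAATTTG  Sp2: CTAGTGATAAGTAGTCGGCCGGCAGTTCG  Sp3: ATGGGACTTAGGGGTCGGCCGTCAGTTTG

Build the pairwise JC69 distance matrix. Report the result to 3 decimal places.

Sp1–Sp2: 11/29 sites differ → p ≈ 0.37931, d = −0.75 ln(1 − 0.505747) = 0.528531 ≈ 0.529.
Sp1–Sp3: 9/29 sites differ → p ≈ 0.310345, d = −0.75 ln(1 − 0.413793) = 0.400562 ≈ 0.401.
Sp2–Sp3: 10/29 sites differ → p ≈ 0.344828, d = −0.75 ln(1 − 0.459771) = 0.461822 ≈ 0.462.

d(Sp1,Sp2) = 0.529, d(Sp1,Sp3) = 0.401, d(Sp2,Sp3) = 0.462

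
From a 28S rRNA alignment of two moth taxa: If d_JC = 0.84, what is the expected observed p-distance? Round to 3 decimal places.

p = (3/4)(1 − e^(−4d/3)) = 0.75 × (1 − e^(-1.12)) = 0.75 × (1 − 0.326280) = 0.505290.

0.505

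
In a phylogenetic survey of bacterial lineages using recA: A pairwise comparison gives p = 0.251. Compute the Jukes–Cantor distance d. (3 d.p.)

0.306

d = −(3/4) ln(1 − 4p/3) = −0.75 ln(1 − 0.334667) = −0.75 ln(0.665333)
  = −0.75 × (-0.407468) = 0.305601 substitutions/site.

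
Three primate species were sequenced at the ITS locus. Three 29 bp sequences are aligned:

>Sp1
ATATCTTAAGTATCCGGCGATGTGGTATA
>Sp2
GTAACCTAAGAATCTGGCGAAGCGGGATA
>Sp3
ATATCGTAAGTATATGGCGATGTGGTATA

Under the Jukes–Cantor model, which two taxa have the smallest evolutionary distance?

Sp1 and Sp3

Sp1–Sp2: 8/29 differ, p = 0.276, d = 0.344.
Sp1–Sp3: 3/29 differ, p = 0.103, d = 0.111.
Sp2–Sp3: 8/29 differ, p = 0.276, d = 0.344.
The smallest distance is between Sp1 and Sp3.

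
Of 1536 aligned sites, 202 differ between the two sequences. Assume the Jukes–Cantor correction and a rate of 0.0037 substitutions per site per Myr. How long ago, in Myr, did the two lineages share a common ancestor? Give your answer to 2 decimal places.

p = 202/1536 ≈ 0.13151.
d = −(3/4) ln(1 − 4p/3) = −0.75 ln(1 − 0.175347) = −0.75 ln(0.824653)
  = −0.75 × (-0.192793) = 0.144595 substitutions/site.
Under a molecular clock d = 2μt, so t = d/(2μ) = 0.144595 / (2 × 0.0037) = 19.54 Myr.

19.54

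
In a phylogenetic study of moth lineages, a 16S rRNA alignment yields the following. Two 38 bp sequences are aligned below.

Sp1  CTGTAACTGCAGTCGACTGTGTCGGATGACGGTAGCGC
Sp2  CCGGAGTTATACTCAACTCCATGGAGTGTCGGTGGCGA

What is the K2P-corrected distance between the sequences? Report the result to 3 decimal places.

0.762

Of 38 sites, 11 differences are transitions and 6 are transversions, so P = 11/38 ≈ 0.289474 and Q = 6/38 ≈ 0.157895.
Under the Kimura two-parameter model, d = −½ ln(1 − 2P − Q) − ¼ ln(1 − 2Q).
1 − 2P − Q = 0.263157, giving −½ ln(0.263157) = 0.667502.
1 − 2Q = 0.68421, giving −¼ ln(0.68421) = 0.094873.
d = 0.667502 + 0.094873 = 0.762375.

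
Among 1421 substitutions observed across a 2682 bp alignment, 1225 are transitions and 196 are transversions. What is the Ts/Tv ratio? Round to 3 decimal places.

R = 1225/196 = 6.250.

6.250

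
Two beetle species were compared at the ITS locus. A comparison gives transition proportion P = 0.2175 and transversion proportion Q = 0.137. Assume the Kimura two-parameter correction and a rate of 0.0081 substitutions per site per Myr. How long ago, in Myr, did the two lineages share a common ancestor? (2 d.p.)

Under the Kimura two-parameter model, d = −½ ln(1 − 2P − Q) − ¼ ln(1 − 2Q).
1 − 2P − Q = 0.428, giving −½ ln(0.428) = 0.424316.
1 − 2Q = 0.726, giving −¼ ln(0.726) = 0.080051.
d = 0.424316 + 0.080051 = 0.504367.
Under a molecular clock d = 2μt, so t = d/(2μ) = 0.504367 / (2 × 0.0081) = 31.13 Myr.

31.13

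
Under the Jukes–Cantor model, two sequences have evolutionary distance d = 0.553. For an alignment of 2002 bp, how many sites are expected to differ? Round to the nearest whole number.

Invert JC69: p = (3/4)(1 − e^(−4d/3)) = 0.75 × (1 − e^(-0.737333)) = 0.75 × (1 − 0.478388) = 0.391209.
Expected differing sites = pL ≈ 0.391209 × 2002 = 783.200418 ≈ 783.

783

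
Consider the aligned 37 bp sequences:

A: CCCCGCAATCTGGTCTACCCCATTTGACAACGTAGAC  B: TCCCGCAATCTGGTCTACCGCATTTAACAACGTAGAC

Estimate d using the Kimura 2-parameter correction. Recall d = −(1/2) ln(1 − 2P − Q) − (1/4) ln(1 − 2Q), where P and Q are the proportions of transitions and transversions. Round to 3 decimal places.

Of 37 sites, 2 differences are transitions and 1 are transversions, so P = 2/37 ≈ 0.054054 and Q = 1/37 ≈ 0.027027.
Under the Kimura two-parameter model, d = −½ ln(1 − 2P − Q) − ¼ ln(1 − 2Q).
1 − 2P − Q = 0.864865, giving −½ ln(0.864865) = 0.072591.
1 − 2Q = 0.945946, giving −¼ ln(0.945946) = 0.013892.
d = 0.072591 + 0.013892 = 0.086483.

0.086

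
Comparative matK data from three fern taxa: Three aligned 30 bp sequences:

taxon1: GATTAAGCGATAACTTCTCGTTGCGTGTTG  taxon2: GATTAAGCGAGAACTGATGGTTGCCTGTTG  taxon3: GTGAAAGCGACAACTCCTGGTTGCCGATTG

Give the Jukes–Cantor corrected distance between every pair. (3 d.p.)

taxon1–taxon2: 5/30 sites differ → p ≈ 0.166667, d = −0.75 ln(1 − 0.222223) = 0.188487 ≈ 0.188.
taxon1–taxon3: 9/30 sites differ → p = 0.3, d = −0.75 ln(1 − 0.4) = 0.383119 ≈ 0.383.
taxon2–taxon3: 8/30 sites differ → p ≈ 0.266667, d = −0.75 ln(1 − 0.355556) = 0.329526 ≈ 0.330.

d(taxon1,taxon2) = 0.188, d(taxon1,taxon3) = 0.383, d(taxon2,taxon3) = 0.330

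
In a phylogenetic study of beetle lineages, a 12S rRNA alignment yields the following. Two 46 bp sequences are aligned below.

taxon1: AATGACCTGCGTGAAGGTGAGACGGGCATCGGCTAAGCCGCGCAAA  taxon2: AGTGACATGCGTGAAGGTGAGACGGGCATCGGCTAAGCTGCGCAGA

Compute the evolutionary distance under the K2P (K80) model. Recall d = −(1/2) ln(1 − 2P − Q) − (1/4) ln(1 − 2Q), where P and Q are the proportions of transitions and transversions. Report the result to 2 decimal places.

Of 46 sites, 3 differences are transitions and 1 are transversions, so P = 3/46 ≈ 0.065217 and Q = 1/46 ≈ 0.021739.
Under the Kimura two-parameter model, d = −½ ln(1 − 2P − Q) − ¼ ln(1 − 2Q).
1 − 2P − Q = 0.847827, giving −½ ln(0.847827) = 0.082539.
1 − 2Q = 0.956522, giving −¼ ln(0.956522) = 0.011113.
d = 0.082539 + 0.011113 = 0.093652.

0.09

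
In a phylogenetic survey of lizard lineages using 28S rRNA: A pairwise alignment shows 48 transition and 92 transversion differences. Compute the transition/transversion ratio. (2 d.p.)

0.52

R = 48/92 = 0.521739… ≈ 0.52 (to 2 d.p.).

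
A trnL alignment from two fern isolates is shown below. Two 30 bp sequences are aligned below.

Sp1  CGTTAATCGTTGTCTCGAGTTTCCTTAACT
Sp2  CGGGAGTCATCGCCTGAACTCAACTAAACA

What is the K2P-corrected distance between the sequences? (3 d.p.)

0.740

Of 30 sites, 6 differences are transitions and 8 are transversions, so P = 6/30 = 0.2 and Q = 8/30 ≈ 0.266667.
Under the Kimura two-parameter model, d = −½ ln(1 − 2P − Q) − ¼ ln(1 − 2Q).
1 − 2P − Q = 0.333333, giving −½ ln(0.333333) = 0.549307.
1 − 2Q = 0.466666, giving −¼ ln(0.466666) = 0.190535.
d = 0.549307 + 0.190535 = 0.739842.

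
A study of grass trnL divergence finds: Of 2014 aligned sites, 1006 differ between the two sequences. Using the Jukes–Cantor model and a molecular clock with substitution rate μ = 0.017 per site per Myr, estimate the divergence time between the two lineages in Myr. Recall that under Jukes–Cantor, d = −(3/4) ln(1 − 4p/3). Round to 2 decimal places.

24.19

p = 1006/2014 ≈ 0.499503.
d = −(3/4) ln(1 − 4p/3) = −0.75 ln(1 − 0.666004) = −0.75 ln(0.333996)
  = −0.75 × (-1.096626) = 0.822470 substitutions/site.
Under a molecular clock d = 2μt, so t = d/(2μ) = 0.822470 / (2 × 0.017) = 24.19 Myr.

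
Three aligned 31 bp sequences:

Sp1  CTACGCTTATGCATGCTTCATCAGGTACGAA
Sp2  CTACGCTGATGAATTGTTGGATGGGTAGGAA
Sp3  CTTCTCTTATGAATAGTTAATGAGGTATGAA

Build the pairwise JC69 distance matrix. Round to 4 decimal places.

d(Sp1,Sp2) = 0.4217, d(Sp1,Sp3) = 0.3163, d(Sp2,Sp3) = 0.4217

Sp1–Sp2: 10/31 sites differ → p ≈ 0.322581, d = −0.75 ln(1 − 0.430108) = 0.421731 ≈ 0.4217.
Sp1–Sp3: 8/31 sites differ → p ≈ 0.258065, d = −0.75 ln(1 − 0.344087) = 0.316295 ≈ 0.3163.
Sp2–Sp3: 10/31 sites differ → p ≈ 0.322581, d = −0.75 ln(1 − 0.430108) = 0.421731 ≈ 0.4217.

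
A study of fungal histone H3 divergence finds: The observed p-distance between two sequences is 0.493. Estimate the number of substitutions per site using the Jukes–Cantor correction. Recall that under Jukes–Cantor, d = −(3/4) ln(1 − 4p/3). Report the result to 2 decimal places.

d = −(3/4) ln(1 − 4p/3) = −0.75 ln(1 − 0.657333) = −0.75 ln(0.342667)
  = −0.75 × (-1.070996) = 0.803247 substitutions/site.

0.80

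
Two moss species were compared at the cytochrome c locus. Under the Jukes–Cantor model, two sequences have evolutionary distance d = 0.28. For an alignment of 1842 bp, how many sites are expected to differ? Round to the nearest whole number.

430

Invert JC69: p = (3/4)(1 − e^(−4d/3)) = 0.75 × (1 − e^(-0.373333)) = 0.75 × (1 − 0.688436) = 0.233673.
Expected differing sites = pL ≈ 0.233673 × 1842 = 430.425666 ≈ 430.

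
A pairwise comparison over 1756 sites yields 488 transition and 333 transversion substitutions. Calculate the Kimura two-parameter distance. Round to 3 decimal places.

0.803

P = 488/1756 ≈ 0.277904 and Q = 333/1756 ≈ 0.189636.
Under the Kimura two-parameter model, d = −½ ln(1 − 2P − Q) − ¼ ln(1 − 2Q).
1 − 2P − Q = 0.254556, giving −½ ln(0.254556) = 0.684117.
1 − 2Q = 0.620728, giving −¼ ln(0.620728) = 0.119216.
d = 0.684117 + 0.119216 = 0.803333.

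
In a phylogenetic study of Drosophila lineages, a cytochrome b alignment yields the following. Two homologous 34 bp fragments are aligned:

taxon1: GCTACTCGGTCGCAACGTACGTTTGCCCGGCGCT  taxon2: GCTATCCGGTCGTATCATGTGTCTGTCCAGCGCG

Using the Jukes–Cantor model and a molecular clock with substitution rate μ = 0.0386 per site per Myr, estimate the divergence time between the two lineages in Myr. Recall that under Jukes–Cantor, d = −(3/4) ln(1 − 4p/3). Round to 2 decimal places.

5.48

The sequences differ at 11 of 34 sites, so p = 11/34 ≈ 0.323529.
d = −(3/4) ln(1 − 4p/3) = −0.75 ln(1 − 0.431372) = −0.75 ln(0.568628)
  = −0.75 × (-0.564529) = 0.423397 substitutions/site.
Under a molecular clock d = 2μt, so t = d/(2μ) = 0.423397 / (2 × 0.0386) = 5.48 Myr.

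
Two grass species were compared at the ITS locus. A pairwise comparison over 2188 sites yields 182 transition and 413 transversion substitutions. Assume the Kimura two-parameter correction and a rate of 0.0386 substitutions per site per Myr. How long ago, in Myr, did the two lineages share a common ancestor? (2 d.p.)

4.38

P = 182/2188 ≈ 0.083181 and Q = 413/2188 ≈ 0.188757.
Under the Kimura two-parameter model, d = −½ ln(1 − 2P − Q) − ¼ ln(1 − 2Q).
1 − 2P − Q = 0.644881, giving −½ ln(0.644881) = 0.219345.
1 − 2Q = 0.622486, giving −¼ ln(0.622486) = 0.118509.
d = 0.219345 + 0.118509 = 0.337854.
Under a molecular clock d = 2μt, so t = d/(2μ) = 0.337854 / (2 × 0.0386) = 4.38 Myr.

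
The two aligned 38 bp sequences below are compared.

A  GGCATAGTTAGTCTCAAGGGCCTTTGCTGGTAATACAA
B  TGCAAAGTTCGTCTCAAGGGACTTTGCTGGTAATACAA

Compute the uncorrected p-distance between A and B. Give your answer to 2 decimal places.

0.11

The sequences differ at 4 of 38 positions (sites 1, 5, 10, 21).
p = 4/38 = 0.105263… ≈ 0.11 (to 2 d.p.).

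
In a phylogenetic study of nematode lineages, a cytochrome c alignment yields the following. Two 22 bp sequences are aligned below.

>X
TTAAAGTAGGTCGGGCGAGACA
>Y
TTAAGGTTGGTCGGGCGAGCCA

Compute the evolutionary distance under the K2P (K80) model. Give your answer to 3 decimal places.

Of 22 sites, 1 differences are transitions and 2 are transversions, so P = 1/22 ≈ 0.045455 and Q = 2/22 ≈ 0.090909.
Under the Kimura two-parameter model, d = −½ ln(1 − 2P − Q) − ¼ ln(1 − 2Q).
1 − 2P − Q = 0.818181, giving −½ ln(0.818181) = 0.100336.
1 − 2Q = 0.818182, giving −¼ ln(0.818182) = 0.050168.
d = 0.100336 + 0.050168 = 0.150504.

0.151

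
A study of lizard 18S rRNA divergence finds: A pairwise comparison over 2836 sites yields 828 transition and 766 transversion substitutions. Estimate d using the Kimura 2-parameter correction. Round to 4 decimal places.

P = 828/2836 ≈ 0.291961 and Q = 766/2836 ≈ 0.270099.
Under the Kimura two-parameter model, d = −½ ln(1 − 2P − Q) − ¼ ln(1 − 2Q).
1 − 2P − Q = 0.145979, giving −½ ln(0.145979) = 0.962146.
1 − 2Q = 0.459802, giving −¼ ln(0.459802) = 0.194240.
d = 0.962146 + 0.194240 = 1.156386.

1.1564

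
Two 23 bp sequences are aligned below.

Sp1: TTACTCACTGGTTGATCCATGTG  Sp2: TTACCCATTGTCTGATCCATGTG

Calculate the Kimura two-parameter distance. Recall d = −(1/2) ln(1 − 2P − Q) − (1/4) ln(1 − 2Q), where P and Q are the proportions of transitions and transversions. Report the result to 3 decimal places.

Of 23 sites, 3 differences are transitions and 1 are transversions, so P = 3/23 ≈ 0.130435 and Q = 1/23 ≈ 0.043478.
Under the Kimura two-parameter model, d = −½ ln(1 − 2P − Q) − ¼ ln(1 − 2Q).
1 − 2P − Q = 0.695652, giving −½ ln(0.695652) = 0.181453.
1 − 2Q = 0.913044, giving −¼ ln(0.913044) = 0.022743.
d = 0.181453 + 0.022743 = 0.204196.

0.204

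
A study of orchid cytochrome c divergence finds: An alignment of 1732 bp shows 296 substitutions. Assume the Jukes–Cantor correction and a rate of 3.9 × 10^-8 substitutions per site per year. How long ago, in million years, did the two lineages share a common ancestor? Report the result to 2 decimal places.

p = 296/1732 ≈ 0.170901.
d = −(3/4) ln(1 − 4p/3) = −0.75 ln(1 − 0.227868) = −0.75 ln(0.772132)
  = −0.75 × (-0.258600) = 0.193950 substitutions/site.
Under a molecular clock d = 2μt, so t = d/(2μ) = 0.193950 / (2 × 3.9 × 10^-8) = 2.49 million years.

2.49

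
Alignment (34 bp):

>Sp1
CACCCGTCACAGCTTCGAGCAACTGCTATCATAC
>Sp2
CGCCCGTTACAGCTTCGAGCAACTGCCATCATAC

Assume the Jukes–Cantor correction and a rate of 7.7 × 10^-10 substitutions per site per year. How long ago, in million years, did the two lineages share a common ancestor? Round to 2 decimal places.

The sequences differ at 3 of 34 sites (2, 8, 27), so p = 3/34 ≈ 0.088235.
d = −(3/4) ln(1 − 4p/3) = −0.75 ln(1 − 0.117647) = −0.75 ln(0.882353)
  = −0.75 × (-0.125163) = 0.093872 substitutions/site.
Under a molecular clock d = 2μt, so t = d/(2μ) = 0.093872 / (2 × 7.7 × 10^-10) = 60.96 million years.

60.96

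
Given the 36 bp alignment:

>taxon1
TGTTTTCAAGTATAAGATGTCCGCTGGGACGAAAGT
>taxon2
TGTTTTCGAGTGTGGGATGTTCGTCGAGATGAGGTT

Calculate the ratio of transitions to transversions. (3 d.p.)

11.000

Transitions are A↔G and C↔T; transversions are all other mismatches.
Transitions: 11. Transversions: 1.
R = 11/1 = 11.000.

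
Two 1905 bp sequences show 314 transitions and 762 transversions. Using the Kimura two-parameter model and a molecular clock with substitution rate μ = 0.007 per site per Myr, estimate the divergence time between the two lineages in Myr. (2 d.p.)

75.46

P = 314/1905 ≈ 0.164829 and Q = 762/1905 = 0.4.
Under the Kimura two-parameter model, d = −½ ln(1 − 2P − Q) − ¼ ln(1 − 2Q).
1 − 2P − Q = 0.270342, giving −½ ln(0.270342) = 0.654034.
1 − 2Q = 0.2, giving −¼ ln(0.2) = 0.402359.
d = 0.654034 + 0.402359 = 1.056393.
Under a molecular clock d = 2μt, so t = d/(2μ) = 1.056393 / (2 × 0.007) = 75.46 Myr.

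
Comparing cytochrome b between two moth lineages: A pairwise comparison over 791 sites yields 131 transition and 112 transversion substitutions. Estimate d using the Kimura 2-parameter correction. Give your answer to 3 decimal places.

P = 131/791 ≈ 0.165613 and Q = 112/791 ≈ 0.141593.
Under the Kimura two-parameter model, d = −½ ln(1 − 2P − Q) − ¼ ln(1 − 2Q).
1 − 2P − Q = 0.527181, giving −½ ln(0.527181) = 0.320106.
1 − 2Q = 0.716814, giving −¼ ln(0.716814) = 0.083235.
d = 0.320106 + 0.083235 = 0.403341.

0.403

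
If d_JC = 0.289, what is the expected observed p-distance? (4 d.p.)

0.2398

p = (3/4)(1 − e^(−4d/3)) = 0.75 × (1 − e^(-0.385333)) = 0.75 × (1 − 0.680224) = 0.239832.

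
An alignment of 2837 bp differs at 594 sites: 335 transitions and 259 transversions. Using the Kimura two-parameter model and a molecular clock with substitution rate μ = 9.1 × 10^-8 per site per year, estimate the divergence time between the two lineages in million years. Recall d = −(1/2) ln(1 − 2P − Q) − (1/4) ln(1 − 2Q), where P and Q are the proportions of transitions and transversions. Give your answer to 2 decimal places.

P = 335/2837 ≈ 0.118082 and Q = 259/2837 ≈ 0.091294.
Under the Kimura two-parameter model, d = −½ ln(1 − 2P − Q) − ¼ ln(1 − 2Q).
1 − 2P − Q = 0.672542, giving −½ ln(0.672542) = 0.198345.
1 − 2Q = 0.817412, giving −¼ ln(0.817412) = 0.050403.
d = 0.198345 + 0.050403 = 0.248748.
Under a molecular clock d = 2μt, so t = d/(2μ) = 0.248748 / (2 × 9.1 × 10^-8) = 1.37 million years.

1.37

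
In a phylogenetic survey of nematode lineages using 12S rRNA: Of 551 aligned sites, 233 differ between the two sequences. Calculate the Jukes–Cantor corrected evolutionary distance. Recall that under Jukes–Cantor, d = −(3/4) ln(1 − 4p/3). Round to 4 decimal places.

0.6223

p = 233/551 ≈ 0.422868.
d = −(3/4) ln(1 − 4p/3) = −0.75 ln(1 − 0.563824) = −0.75 ln(0.436176)
  = −0.75 × (-0.829709) = 0.622282 substitutions/site.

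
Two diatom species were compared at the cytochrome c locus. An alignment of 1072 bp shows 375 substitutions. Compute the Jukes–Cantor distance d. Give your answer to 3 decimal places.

0.471

p = 375/1072 ≈ 0.349813.
d = −(3/4) ln(1 − 4p/3) = −0.75 ln(1 − 0.466417) = −0.75 ln(0.533583)
  = −0.75 × (-0.628141) = 0.471106 substitutions/site.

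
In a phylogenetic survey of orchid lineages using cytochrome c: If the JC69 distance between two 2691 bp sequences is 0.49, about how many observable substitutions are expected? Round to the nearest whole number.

968

Invert JC69: p = (3/4)(1 − e^(−4d/3)) = 0.75 × (1 − e^(-0.653333)) = 0.75 × (1 − 0.520309) = 0.359768.
Expected differing sites = pL ≈ 0.359768 × 2691 = 968.135688 ≈ 968.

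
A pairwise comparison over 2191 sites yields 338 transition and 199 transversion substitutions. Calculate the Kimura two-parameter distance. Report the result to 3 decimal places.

0.305

P = 338/2191 ≈ 0.154267 and Q = 199/2191 ≈ 0.090826.
Under the Kimura two-parameter model, d = −½ ln(1 − 2P − Q) − ¼ ln(1 − 2Q).
1 − 2P − Q = 0.60064, giving −½ ln(0.60064) = 0.254880.
1 − 2Q = 0.818348, giving −¼ ln(0.818348) = 0.050117.
d = 0.254880 + 0.050117 = 0.304997.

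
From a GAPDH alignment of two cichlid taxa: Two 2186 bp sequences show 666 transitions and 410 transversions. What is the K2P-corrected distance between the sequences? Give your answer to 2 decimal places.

0.91

P = 666/2186 ≈ 0.304666 and Q = 410/2186 ≈ 0.187557.
Under the Kimura two-parameter model, d = −½ ln(1 − 2P − Q) − ¼ ln(1 − 2Q).
1 − 2P − Q = 0.203111, giving −½ ln(0.203111) = 0.797001.
1 − 2Q = 0.624886, giving −¼ ln(0.624886) = 0.117547.
d = 0.797001 + 0.117547 = 0.914548.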